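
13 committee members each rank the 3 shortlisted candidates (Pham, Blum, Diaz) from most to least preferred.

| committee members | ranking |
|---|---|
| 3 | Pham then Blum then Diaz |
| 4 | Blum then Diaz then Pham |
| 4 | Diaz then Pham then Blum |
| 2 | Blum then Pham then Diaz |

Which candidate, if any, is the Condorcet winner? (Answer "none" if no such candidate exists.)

Head-to-head results (13 committee members):
Pham vs Blum: Pham preferred on 3+4 = 7 ballots; Pham wins 7–6.
Pham vs Diaz: 3+2 = 5 for Pham, 8 for Diaz — Diaz by 8–5.
Blum vs Diaz: 3+4+2 = 9 for Blum, 4 for Diaz — Blum by 9–4.
Every candidate loses at least once (Pham loses to Diaz; Blum loses to Pham; Diaz loses to Blum). The majority relation contains the cycle Pham > Blum > Diaz > Pham, so there is no Condorcet winner.

none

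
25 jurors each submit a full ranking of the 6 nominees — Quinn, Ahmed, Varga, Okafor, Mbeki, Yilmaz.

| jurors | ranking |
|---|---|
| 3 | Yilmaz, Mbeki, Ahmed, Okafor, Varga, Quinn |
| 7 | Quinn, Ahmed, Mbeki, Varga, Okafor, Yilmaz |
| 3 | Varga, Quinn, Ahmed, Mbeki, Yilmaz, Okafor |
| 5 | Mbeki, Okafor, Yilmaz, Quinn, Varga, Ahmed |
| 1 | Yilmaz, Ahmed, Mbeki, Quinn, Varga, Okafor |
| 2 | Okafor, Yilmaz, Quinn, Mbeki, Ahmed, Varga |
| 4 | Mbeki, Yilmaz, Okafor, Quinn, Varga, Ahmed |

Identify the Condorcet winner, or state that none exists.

Check each pair by majority over 25 ballots:
Quinn vs Ahmed: Quinn wins 21–4.
Quinn vs Varga: Quinn, 19–6.
Quinn vs Okafor: Okafor wins 14–11.
Quinn–Mbeki: Mbeki 13–12.
Quinn vs Yilmaz: Yilmaz wins 15–10.
Ahmed vs Varga: Ahmed, 13–12.
Ahmed vs Okafor: Ahmed wins 14–11.
Ahmed vs Mbeki: Mbeki, 14–11.
Ahmed vs Yilmaz: Yilmaz wins 15–10.
Varga vs Okafor: Okafor, 14–11.
Varga–Mbeki: Mbeki 22–3.
Varga–Yilmaz: Yilmaz 15–10.
Okafor–Mbeki: Mbeki 23–2.
Okafor vs Yilmaz: Okafor, 14–11.
Mbeki–Yilmaz: Mbeki 19–6.
Only Mbeki has no losses; Mbeki is the Condorcet winner.

Mbeki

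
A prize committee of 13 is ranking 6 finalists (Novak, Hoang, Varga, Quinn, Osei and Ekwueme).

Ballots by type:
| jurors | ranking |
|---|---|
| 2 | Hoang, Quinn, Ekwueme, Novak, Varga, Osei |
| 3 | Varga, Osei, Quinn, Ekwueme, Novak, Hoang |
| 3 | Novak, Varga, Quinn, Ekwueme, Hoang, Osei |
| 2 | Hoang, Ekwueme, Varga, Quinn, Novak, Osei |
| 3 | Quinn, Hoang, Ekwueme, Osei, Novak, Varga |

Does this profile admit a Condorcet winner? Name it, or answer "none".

Pairwise majorities:
Novak vs Hoang: 3+3 = 6 for Novak, 7 for Hoang — Hoang by 7–6.
Novak vs Varga: Novak is ranked higher on 2+3+3 = 8 ballots, Varga on 5. Novak wins 8–5.
Novak vs Quinn: Novak preferred on 3 ballots; Quinn wins 10–3.
Novak vs Osei: 2+3+2 = 7 for Novak, 6 for Osei — Novak by 7–6.
Novak vs Ekwueme: 3 to 10, Ekwueme.
Hoang vs Varga: Hoang preferred on 2+2+3 = 7 ballots; Hoang wins 7–6.
Hoang vs Quinn: Hoang is ranked higher on 2+2 = 4 ballots, Quinn on 9. Quinn wins 9–4.
Hoang vs Osei: 10 to 3, Hoang.
Hoang vs Ekwueme: Hoang is ranked higher on 2+2+3 = 7 ballots, Ekwueme on 6. Hoang wins 7–6.
Varga vs Quinn: Varga preferred on 3+3+2 = 8 ballots; Varga wins 8–5.
Varga vs Osei: Varga preferred on 2+3+3+2 = 10 ballots; Varga wins 10–3.
Varga vs Ekwueme: Varga is ranked higher on 3+3 = 6 ballots, Ekwueme on 7. Ekwueme wins 7–6.
Quinn vs Osei: 10 to 3, Quinn.
Quinn vs Ekwueme: Quinn is ranked higher on 2+3+3+3 = 11 ballots, Ekwueme on 2. Quinn wins 11–2.
Osei vs Ekwueme: 3 to 10, Ekwueme.
Every nominee loses at least once (Novak loses to Hoang; Hoang loses to Quinn; Varga loses to Novak; Quinn loses to Varga; Osei loses to Novak; Ekwueme loses to Hoang). The majority relation contains the cycle Novak → Varga → Quinn → Novak, so there is no Condorcet winner.

none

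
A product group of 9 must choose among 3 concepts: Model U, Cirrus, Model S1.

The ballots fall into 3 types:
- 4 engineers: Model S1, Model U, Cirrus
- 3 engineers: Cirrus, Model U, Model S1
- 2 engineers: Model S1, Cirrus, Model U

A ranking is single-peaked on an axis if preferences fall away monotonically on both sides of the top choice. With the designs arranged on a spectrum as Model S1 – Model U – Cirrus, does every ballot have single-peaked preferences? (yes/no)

Axis positions: Model S1=1, Model U=2, Cirrus=3.
Type 1 (peak Model S1 at position 1): ranking walks positions 1-2-3, expanding outward from the peak — single-peaked.
Type 2 (peak Cirrus at position 3): ranking walks positions 3-2-1, expanding outward from the peak — single-peaked.
Type 3: ranking walks positions 1-3-2; Cirrus is ranked above Model U even though Model U lies between Cirrus and the peak Model S1 on the axis — preferences dip and rise again. Not single-peaked.
Type 3 violates single-peakedness, so the profile is not single-peaked on this axis.

no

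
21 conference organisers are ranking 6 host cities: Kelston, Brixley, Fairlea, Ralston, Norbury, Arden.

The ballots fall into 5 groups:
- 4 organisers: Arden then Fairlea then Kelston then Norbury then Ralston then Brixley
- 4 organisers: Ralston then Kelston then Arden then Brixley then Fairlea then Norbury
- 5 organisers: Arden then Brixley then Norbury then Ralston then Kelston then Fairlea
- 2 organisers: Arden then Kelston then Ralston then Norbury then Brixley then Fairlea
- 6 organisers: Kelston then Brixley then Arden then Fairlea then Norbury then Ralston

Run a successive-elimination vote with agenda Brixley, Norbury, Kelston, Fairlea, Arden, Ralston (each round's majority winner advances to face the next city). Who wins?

Round 1: Brixley vs Norbury — 15–6, Brixley advances.
Round 2: Brixley vs Kelston — 5–16, Kelston advances.
Round 3: Kelston vs Fairlea — 17–4, Kelston advances.
Round 4: Kelston vs Arden — 10–11, Arden advances.
Round 5: Arden vs Ralston — 17–4, Arden advances.
Arden survives the agenda.

Arden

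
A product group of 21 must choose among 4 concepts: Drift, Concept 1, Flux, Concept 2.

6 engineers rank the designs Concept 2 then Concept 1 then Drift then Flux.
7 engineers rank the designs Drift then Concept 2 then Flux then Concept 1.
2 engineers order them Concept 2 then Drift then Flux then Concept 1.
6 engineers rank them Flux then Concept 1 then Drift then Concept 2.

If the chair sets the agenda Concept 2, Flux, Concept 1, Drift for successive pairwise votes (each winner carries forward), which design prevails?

Drift

Round 1: Concept 2 vs Flux — 15–6, Concept 2 advances.
Round 2: Concept 2 vs Concept 1 — 15–6, Concept 2 advances.
Round 3: Concept 2 vs Drift — 8–13, Drift advances.
Drift survives the agenda.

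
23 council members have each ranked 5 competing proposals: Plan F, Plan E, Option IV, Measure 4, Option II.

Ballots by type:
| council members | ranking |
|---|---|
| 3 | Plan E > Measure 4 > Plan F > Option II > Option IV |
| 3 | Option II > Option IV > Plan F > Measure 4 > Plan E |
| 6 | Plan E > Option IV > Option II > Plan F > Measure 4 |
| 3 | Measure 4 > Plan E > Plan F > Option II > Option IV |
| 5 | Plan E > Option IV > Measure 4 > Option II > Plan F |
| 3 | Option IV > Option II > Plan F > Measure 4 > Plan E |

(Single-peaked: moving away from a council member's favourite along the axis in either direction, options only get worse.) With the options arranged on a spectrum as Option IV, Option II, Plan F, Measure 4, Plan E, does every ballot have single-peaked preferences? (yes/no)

Axis positions: Option IV=1, Option II=2, Plan F=3, Measure 4=4, Plan E=5.
Type 1 (peak Plan E at position 5): ranking walks positions 5-4-3-2-1, expanding outward from the peak — single-peaked.
Type 2 (peak Option II at position 2): ranking walks positions 2-1-3-4-5, expanding outward from the peak — single-peaked.
Type 3: ranking walks positions 5-1-2-3-4; Option IV is ranked above Measure 4 even though Measure 4 lies between Option IV and the peak Plan E on the axis — preferences dip and rise again. Not single-peaked.
Type 4 (peak Measure 4 at position 4): ranking walks positions 4-5-3-2-1, expanding outward from the peak — single-peaked.
Type 5: ranking walks positions 5-1-4-2-3; Option IV is ranked above Measure 4 even though Measure 4 lies between Option IV and the peak Plan E on the axis — preferences dip and rise again. Not single-peaked.
Type 6 (peak Option IV at position 1): ranking walks positions 1-2-3-4-5, expanding outward from the peak — single-peaked.
Type 3 violates single-peakedness, so the profile is not single-peaked on this axis.

no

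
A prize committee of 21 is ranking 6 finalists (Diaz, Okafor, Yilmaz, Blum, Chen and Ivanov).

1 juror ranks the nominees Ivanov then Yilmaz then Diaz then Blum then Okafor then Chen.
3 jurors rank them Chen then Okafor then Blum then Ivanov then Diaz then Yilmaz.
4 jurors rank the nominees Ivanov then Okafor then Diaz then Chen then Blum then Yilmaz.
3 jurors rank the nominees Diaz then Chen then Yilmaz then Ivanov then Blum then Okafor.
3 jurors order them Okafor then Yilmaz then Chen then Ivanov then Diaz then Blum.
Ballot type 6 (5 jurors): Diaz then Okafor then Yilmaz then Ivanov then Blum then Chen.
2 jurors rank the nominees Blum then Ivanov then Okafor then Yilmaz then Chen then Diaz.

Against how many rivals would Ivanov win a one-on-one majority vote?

3

Ivanov against each rival (21 jurors):
Ivanov–Diaz: Ivanov 13–8.
Ivanov vs Okafor: Ivanov preferred on 1+4+3+2 = 10 ballots; Okafor wins 11–10.
Ivanov vs Yilmaz: Ivanov preferred on 1+3+4+2 = 10 ballots; Yilmaz wins 11–10.
Ivanov vs Blum: Ivanov wins 16–5.
Ivanov vs Chen: Ivanov preferred on 1+4+5+2 = 12 ballots; Ivanov wins 12–9.
Ivanov beats Diaz, Blum, Chen; loses to Okafor, Yilmaz — 3 pairwise wins.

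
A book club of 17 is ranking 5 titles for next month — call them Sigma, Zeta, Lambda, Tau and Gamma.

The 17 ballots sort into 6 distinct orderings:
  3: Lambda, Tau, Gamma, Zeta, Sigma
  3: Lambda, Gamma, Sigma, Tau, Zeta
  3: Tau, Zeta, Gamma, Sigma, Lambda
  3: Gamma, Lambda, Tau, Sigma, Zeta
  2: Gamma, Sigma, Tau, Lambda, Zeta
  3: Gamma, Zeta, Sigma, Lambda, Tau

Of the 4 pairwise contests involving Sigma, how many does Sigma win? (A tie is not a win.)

Sigma against each rival (17 members):
Sigma vs Zeta: 3+3+2 = 8 for Sigma, 9 for Zeta — Zeta by 9–8.
Sigma–Lambda: Lambda 9–8.
Sigma vs Tau: Tau, 9–8.
Sigma vs Gamma: Gamma, 17–0.
Sigma beats no one; loses to Zeta, Lambda, Tau, Gamma — 0 pairwise wins.

0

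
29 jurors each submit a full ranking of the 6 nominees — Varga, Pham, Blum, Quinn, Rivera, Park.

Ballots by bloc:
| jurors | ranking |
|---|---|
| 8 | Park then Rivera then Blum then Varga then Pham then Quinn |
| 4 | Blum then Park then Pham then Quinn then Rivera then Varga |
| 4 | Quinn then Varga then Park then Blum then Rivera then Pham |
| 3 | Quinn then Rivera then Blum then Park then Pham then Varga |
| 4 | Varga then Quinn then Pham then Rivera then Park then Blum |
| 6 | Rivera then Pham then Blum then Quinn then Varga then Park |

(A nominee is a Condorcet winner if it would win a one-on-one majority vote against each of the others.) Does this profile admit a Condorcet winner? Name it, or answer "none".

Pairwise majorities:
Varga vs Pham: 16 to 13, Varga.
Varga vs Blum: 8 to 21, Blum.
Varga vs Quinn: Varga preferred on 8+4 = 12 ballots; Quinn wins 17–12.
Varga vs Rivera: Varga preferred on 4+4 = 8 ballots; Rivera wins 21–8.
Varga vs Park: 4+4+6 = 14 for Varga, 15 for Park — Park by 15–14.
Pham vs Blum: 10 to 19, Blum.
Pham vs Quinn: Pham is ranked higher on 8+4+6 = 18 ballots, Quinn on 11. Pham wins 18–11.
Pham vs Rivera: Pham is ranked higher on 4+4 = 8 ballots, Rivera on 21. Rivera wins 21–8.
Pham vs Park: 4+6 = 10 for Pham, 19 for Park — Park by 19–10.
Blum vs Quinn: 18 to 11, Blum.
Blum vs Rivera: 4+4 = 8 for Blum, 21 for Rivera — Rivera by 21–8.
Blum vs Park: Blum is ranked higher on 4+3+6 = 13 ballots, Park on 16. Park wins 16–13.
Quinn vs Rivera: Quinn is ranked higher on 4+4+3+4 = 15 ballots, Rivera on 14. Quinn wins 15–14.
Quinn vs Park: Quinn preferred on 4+3+4+6 = 17 ballots; Quinn wins 17–12.
Rivera vs Park: 13 to 16, Park.
Every nominee loses at least once (Varga loses to Blum; Pham loses to Varga; Blum loses to Rivera; Quinn loses to Pham; Rivera loses to Quinn; Park loses to Quinn). The majority relation contains the cycle Varga > Pham > Quinn > Varga, so there is no Condorcet winner.

none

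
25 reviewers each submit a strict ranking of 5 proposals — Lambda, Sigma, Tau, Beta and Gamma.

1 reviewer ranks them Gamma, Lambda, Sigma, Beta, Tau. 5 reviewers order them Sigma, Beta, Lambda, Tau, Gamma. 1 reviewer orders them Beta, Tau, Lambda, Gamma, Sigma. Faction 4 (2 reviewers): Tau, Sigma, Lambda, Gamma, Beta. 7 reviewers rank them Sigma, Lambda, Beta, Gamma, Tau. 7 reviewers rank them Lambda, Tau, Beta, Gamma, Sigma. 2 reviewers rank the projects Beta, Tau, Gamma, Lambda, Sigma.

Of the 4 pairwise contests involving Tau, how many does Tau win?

Tau against each rival (25 reviewers):
Tau vs Lambda: Tau is ranked higher on 1+2+2 = 5 ballots, Lambda on 20. Lambda wins 20–5.
Tau vs Sigma: Sigma wins 13–12.
Tau vs Beta: Beta, 16–9.
Tau vs Gamma: Tau, 17–8.
Tau beats Gamma; loses to Lambda, Sigma, Beta — 1 pairwise win.

1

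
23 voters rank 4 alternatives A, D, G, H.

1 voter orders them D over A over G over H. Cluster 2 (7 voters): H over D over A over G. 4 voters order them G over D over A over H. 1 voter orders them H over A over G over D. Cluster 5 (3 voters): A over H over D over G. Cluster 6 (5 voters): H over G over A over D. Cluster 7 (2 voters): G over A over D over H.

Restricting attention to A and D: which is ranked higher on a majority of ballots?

D

Ballots ranking A above D: 1 + 3 + 5 + 2 = 11.
Ballots ranking D above A: 23 − 11 = 12.
D wins the head-to-head 12–11.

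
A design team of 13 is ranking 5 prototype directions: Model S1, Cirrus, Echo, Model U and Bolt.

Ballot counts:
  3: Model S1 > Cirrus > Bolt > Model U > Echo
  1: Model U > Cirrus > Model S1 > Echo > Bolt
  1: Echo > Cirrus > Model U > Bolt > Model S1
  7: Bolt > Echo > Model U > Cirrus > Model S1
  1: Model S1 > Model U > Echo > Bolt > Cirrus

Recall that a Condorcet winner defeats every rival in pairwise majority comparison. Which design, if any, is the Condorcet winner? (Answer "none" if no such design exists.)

Bolt

Head-to-head results (13 engineers):
Model S1 vs Cirrus: 4 to 9, Cirrus.
Model S1 vs Echo: 3+1+1 = 5 for Model S1, 8 for Echo — Echo by 8–5.
Model S1 vs Model U: Model S1 is ranked higher on 3+1 = 4 ballots, Model U on 9. Model U wins 9–4.
Model S1 vs Bolt: Model S1 preferred on 3+1+1 = 5 ballots; Bolt wins 8–5.
Cirrus vs Echo: Cirrus preferred on 3+1 = 4 ballots; Echo wins 9–4.
Cirrus vs Model U: Cirrus is ranked higher on 3+1 = 4 ballots, Model U on 9. Model U wins 9–4.
Cirrus vs Bolt: Cirrus is ranked higher on 3+1+1 = 5 ballots, Bolt on 8. Bolt wins 8–5.
Echo vs Model U: Echo preferred on 1+7 = 8 ballots; Echo wins 8–5.
Echo vs Bolt: Echo is ranked higher on 1+1+1 = 3 ballots, Bolt on 10. Bolt wins 10–3.
Model U vs Bolt: 3 to 10, Bolt.
Bolt wins every pairwise contest, so Bolt is the Condorcet winner.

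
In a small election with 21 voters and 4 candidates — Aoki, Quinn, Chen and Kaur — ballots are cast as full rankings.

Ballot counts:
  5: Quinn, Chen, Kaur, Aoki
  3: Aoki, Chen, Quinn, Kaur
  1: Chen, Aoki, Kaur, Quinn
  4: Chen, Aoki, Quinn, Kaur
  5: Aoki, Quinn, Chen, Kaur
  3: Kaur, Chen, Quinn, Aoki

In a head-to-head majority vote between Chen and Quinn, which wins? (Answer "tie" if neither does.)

Ballots ranking Chen above Quinn: 3 + 1 + 4 + 3 = 11.
Ballots ranking Quinn above Chen: 21 − 11 = 10.
Chen wins the head-to-head 11–10.

Chen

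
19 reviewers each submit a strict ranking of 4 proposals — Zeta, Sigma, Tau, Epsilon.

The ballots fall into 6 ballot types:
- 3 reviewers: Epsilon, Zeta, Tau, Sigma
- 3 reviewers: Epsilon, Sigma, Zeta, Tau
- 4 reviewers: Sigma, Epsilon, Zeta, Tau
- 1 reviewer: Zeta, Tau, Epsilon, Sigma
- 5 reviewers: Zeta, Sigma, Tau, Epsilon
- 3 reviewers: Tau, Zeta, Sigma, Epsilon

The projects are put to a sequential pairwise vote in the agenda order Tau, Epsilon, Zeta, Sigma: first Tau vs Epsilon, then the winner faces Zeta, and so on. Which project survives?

Sigma

Round 1: Tau vs Epsilon — 9–10, Epsilon advances.
Round 2: Epsilon vs Zeta — 10–9, Epsilon advances.
Round 3: Epsilon vs Sigma — 7–12, Sigma advances.
The agenda winner is Sigma.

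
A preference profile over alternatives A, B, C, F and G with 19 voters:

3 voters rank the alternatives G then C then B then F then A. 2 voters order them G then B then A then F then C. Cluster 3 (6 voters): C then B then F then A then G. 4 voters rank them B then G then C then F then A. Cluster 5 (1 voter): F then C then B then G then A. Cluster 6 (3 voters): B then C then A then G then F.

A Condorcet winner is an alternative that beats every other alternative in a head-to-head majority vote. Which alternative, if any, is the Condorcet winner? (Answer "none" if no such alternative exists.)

C

Head-to-head results (19 voters):
A–B: B 19–0.
A vs C: C wins 17–2.
A–F: F 14–5.
A vs G: G wins 10–9.
B vs C: C, 10–9.
B–F: B 18–1.
B vs G: B wins 14–5.
C vs F: C wins 16–3.
C vs G: C, 10–9.
F vs G: G wins 12–7.
C wins every pairwise contest, so C is the Condorcet winner.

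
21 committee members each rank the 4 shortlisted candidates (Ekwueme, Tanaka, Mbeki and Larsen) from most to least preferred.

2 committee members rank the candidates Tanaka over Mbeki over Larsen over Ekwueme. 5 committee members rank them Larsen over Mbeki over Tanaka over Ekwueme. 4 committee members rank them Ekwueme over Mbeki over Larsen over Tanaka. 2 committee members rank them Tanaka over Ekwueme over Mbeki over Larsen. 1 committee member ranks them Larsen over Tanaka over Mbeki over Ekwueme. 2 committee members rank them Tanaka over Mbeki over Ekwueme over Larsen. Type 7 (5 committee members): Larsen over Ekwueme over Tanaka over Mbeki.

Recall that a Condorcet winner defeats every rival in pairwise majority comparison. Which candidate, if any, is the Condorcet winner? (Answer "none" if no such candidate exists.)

Head-to-head results (21 committee members):
Ekwueme–Tanaka: Tanaka 12–9.
Ekwueme–Mbeki: Ekwueme 11–10.
Ekwueme–Larsen: Larsen 13–8.
Tanaka vs Mbeki: Tanaka, 12–9.
Tanaka vs Larsen: Larsen wins 15–6.
Mbeki–Larsen: Larsen 11–10.
Larsen defeats every rival head-to-head and is the Condorcet winner.

Larsen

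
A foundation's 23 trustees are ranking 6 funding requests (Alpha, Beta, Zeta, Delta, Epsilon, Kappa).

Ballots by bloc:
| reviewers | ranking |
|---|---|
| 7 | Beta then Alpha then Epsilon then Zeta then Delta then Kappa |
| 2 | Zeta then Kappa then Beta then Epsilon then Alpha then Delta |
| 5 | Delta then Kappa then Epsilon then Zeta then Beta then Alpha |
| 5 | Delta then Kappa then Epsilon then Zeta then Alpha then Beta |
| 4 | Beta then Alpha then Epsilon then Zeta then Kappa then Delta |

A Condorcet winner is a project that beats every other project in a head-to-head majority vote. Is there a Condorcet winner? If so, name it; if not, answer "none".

Pairwise majorities:
Alpha vs Beta: Beta, 18–5.
Alpha–Zeta: Zeta 12–11.
Alpha vs Delta: 13 to 10, Alpha.
Alpha vs Epsilon: 7+4 = 11 for Alpha, 12 for Epsilon — Epsilon by 12–11.
Alpha vs Kappa: Alpha is ranked higher on 7+4 = 11 ballots, Kappa on 12. Kappa wins 12–11.
Beta vs Zeta: Beta is ranked higher on 7+4 = 11 ballots, Zeta on 12. Zeta wins 12–11.
Beta vs Delta: Beta, 13–10.
Beta vs Epsilon: Beta wins 13–10.
Beta vs Kappa: 11 to 12, Kappa.
Zeta vs Delta: Zeta preferred on 7+2+4 = 13 ballots; Zeta wins 13–10.
Zeta vs Epsilon: Epsilon wins 21–2.
Zeta vs Kappa: Zeta, 13–10.
Delta vs Epsilon: 5+5 = 10 for Delta, 13 for Epsilon — Epsilon by 13–10.
Delta vs Kappa: 7+5+5 = 17 for Delta, 6 for Kappa — Delta by 17–6.
Epsilon vs Kappa: Kappa, 12–11.
No project is unbeaten: Alpha loses to Beta; Beta loses to Zeta; Zeta loses to Epsilon; Delta loses to Alpha; Epsilon loses to Beta; Kappa loses to Zeta. In particular Alpha > Delta > Kappa > Alpha is a majority cycle — no Condorcet winner exists.

none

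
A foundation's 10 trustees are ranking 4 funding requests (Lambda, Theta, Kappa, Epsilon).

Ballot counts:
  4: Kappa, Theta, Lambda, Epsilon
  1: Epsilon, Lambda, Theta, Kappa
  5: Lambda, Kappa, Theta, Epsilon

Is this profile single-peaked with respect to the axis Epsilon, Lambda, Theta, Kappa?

no

Axis positions: Epsilon=1, Lambda=2, Theta=3, Kappa=4.
Ballot type 1 (peak Kappa at position 4): ranking walks positions 4-3-2-1, expanding outward from the peak — single-peaked.
Ballot type 2 (peak Epsilon at position 1): ranking walks positions 1-2-3-4, expanding outward from the peak — single-peaked.
Ballot type 3: ranking walks positions 2-4-3-1; Kappa is ranked above Theta even though Theta lies between Kappa and the peak Lambda on the axis — preferences dip and rise again. Not single-peaked.
Ballot type 3 violates single-peakedness, so the profile is not single-peaked on this axis.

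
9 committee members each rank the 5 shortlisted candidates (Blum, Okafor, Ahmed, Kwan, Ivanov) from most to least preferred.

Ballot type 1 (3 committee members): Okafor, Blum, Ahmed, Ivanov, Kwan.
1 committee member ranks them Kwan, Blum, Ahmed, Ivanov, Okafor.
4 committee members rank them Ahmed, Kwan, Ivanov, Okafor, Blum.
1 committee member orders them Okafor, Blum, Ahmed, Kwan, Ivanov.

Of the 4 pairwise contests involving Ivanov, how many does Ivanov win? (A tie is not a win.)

Ivanov against each rival (9 committee members):
Ivanov vs Blum: Blum, 5–4.
Ivanov vs Okafor: 1+4 = 5 for Ivanov, 4 for Okafor — Ivanov by 5–4.
Ivanov vs Ahmed: 0 to 9, Ahmed.
Ivanov vs Kwan: Kwan, 6–3.
Ivanov beats Okafor; loses to Blum, Ahmed, Kwan — 1 pairwise win.

1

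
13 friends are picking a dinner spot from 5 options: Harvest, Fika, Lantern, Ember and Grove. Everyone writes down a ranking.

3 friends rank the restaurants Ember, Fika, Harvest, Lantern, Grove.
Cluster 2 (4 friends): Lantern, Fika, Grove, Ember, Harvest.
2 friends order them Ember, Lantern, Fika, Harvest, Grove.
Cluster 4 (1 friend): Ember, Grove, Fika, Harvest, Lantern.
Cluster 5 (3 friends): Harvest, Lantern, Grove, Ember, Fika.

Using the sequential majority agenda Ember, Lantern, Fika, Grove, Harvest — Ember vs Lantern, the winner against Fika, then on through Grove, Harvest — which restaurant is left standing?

Round 1: Ember vs Lantern — 6–7, Lantern advances.
Round 2: Lantern vs Fika — 9–4, Lantern advances.
Round 3: Lantern vs Grove — 12–1, Lantern advances.
Round 4: Lantern vs Harvest — 6–7, Harvest advances.
The agenda winner is Harvest.

Harvest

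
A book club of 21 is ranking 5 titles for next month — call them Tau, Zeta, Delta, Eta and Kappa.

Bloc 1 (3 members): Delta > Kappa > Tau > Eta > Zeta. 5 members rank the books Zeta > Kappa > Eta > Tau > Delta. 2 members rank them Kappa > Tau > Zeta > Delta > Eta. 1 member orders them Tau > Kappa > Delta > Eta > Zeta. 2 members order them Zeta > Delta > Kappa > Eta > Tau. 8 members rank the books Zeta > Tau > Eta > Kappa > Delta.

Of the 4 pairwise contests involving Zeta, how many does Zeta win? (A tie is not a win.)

Zeta against each rival (21 members):
Zeta vs Tau: 15 to 6, Zeta.
Zeta vs Delta: Zeta wins 17–4.
Zeta vs Eta: Zeta is ranked higher on 5+2+2+8 = 17 ballots, Eta on 4. Zeta wins 17–4.
Zeta vs Kappa: Zeta is ranked higher on 5+2+8 = 15 ballots, Kappa on 6. Zeta wins 15–6.
Zeta beats Tau, Delta, Eta, Kappa — 4 pairwise wins.

4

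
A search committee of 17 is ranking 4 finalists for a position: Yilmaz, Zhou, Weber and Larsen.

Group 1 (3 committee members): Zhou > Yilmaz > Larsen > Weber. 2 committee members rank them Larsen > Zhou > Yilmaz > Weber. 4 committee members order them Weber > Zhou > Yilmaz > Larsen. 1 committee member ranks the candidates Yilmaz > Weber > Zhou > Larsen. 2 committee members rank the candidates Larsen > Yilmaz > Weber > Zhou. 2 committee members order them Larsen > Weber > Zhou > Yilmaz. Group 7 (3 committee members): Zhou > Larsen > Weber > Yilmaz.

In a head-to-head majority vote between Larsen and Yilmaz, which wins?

Ballots ranking Larsen above Yilmaz: 2 + 2 + 2 + 3 = 9.
Ballots ranking Yilmaz above Larsen: 17 − 9 = 8.
Larsen wins the head-to-head 9–8.

Larsen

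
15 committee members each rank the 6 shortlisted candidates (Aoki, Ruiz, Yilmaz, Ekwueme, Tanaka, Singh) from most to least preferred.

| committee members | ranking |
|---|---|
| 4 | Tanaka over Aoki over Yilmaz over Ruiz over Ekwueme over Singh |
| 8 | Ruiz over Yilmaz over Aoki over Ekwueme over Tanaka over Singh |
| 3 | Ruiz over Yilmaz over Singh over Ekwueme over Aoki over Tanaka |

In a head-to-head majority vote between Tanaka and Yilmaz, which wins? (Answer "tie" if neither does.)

Ballots ranking Tanaka above Yilmaz: 4.
Ballots ranking Yilmaz above Tanaka: 15 − 4 = 11.
Yilmaz wins the head-to-head 11–4.

Yilmaz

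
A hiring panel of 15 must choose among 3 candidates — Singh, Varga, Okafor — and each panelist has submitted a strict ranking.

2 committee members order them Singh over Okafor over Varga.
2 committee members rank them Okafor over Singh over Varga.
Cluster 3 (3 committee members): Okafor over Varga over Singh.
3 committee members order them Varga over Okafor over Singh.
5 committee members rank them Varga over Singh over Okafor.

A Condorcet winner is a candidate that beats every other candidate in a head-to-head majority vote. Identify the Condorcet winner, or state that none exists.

Check each pair by majority over 15 ballots:
Singh vs Varga: Varga wins 11–4.
Singh vs Okafor: Okafor wins 8–7.
Varga vs Okafor: Varga, 8–7.
Only Varga has no losses; Varga is the Condorcet winner.

Varga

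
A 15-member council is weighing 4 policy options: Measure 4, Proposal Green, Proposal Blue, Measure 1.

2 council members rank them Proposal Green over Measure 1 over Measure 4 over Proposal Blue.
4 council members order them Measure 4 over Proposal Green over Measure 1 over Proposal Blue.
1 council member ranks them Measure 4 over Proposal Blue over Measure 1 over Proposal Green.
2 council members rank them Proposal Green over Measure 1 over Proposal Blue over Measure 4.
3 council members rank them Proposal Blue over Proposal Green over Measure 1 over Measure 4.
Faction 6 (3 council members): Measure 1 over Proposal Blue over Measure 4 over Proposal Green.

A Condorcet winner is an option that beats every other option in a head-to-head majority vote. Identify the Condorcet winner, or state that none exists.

Check each pair by majority over 15 ballots:
Measure 4 vs Proposal Green: 8 to 7, Measure 4.
Measure 4 vs Proposal Blue: 7 to 8, Proposal Blue.
Measure 4–Measure 1: Measure 1 10–5.
Proposal Green vs Proposal Blue: Proposal Green is ranked higher on 2+4+2 = 8 ballots, Proposal Blue on 7. Proposal Green wins 8–7.
Proposal Green vs Measure 1: 11 to 4, Proposal Green.
Proposal Blue vs Measure 1: Proposal Blue preferred on 1+3 = 4 ballots; Measure 1 wins 11–4.
No option is unbeaten: Measure 4 loses to Proposal Blue; Proposal Green loses to Measure 4; Proposal Blue loses to Proposal Green; Measure 1 loses to Proposal Green. In particular Measure 4 > Proposal Green > Proposal Blue > Measure 4 is a majority cycle — no Condorcet winner exists.

none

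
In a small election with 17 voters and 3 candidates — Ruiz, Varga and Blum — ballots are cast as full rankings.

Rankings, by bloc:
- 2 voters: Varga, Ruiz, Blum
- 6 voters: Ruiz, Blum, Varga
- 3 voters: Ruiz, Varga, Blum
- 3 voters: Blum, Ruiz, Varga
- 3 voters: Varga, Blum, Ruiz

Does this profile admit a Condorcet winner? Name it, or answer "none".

Check each pair by majority over 17 ballots:
Ruiz vs Varga: Ruiz, 12–5.
Ruiz vs Blum: Ruiz wins 11–6.
Varga vs Blum: Blum, 9–8.
Only Ruiz has no losses; Ruiz is the Condorcet winner.

Ruiz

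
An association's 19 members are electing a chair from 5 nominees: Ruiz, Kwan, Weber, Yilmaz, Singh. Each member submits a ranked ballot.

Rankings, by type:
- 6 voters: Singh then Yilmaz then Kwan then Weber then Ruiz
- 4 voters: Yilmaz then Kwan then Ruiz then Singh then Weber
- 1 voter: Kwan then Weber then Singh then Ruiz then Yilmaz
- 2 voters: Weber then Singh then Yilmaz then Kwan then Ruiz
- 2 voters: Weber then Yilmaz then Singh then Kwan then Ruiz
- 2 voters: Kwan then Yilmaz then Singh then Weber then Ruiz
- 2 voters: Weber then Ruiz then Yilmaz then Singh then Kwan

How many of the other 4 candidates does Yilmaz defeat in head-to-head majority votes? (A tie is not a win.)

4

Yilmaz against each rival (19 voters):
Yilmaz–Ruiz: Yilmaz 16–3.
Yilmaz vs Kwan: 6+4+2+2+2 = 16 for Yilmaz, 3 for Kwan — Yilmaz by 16–3.
Yilmaz vs Weber: Yilmaz, 12–7.
Yilmaz vs Singh: Yilmaz, 10–9.
Yilmaz beats Ruiz, Kwan, Weber, Singh — 4 pairwise wins.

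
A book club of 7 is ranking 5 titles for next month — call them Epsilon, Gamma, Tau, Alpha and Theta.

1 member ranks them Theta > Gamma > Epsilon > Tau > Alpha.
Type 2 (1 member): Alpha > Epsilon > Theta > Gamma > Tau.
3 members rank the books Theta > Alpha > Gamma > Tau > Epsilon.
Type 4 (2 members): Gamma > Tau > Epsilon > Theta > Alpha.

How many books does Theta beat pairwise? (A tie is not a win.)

Theta against each rival (7 members):
Theta vs Epsilon: 1+3 = 4 for Theta, 3 for Epsilon — Theta by 4–3.
Theta vs Gamma: 1+1+3 = 5 for Theta, 2 for Gamma — Theta by 5–2.
Theta vs Tau: Theta wins 5–2.
Theta vs Alpha: Theta is ranked higher on 1+3+2 = 6 ballots, Alpha on 1. Theta wins 6–1.
Theta beats Epsilon, Gamma, Tau, Alpha — 4 pairwise wins.

4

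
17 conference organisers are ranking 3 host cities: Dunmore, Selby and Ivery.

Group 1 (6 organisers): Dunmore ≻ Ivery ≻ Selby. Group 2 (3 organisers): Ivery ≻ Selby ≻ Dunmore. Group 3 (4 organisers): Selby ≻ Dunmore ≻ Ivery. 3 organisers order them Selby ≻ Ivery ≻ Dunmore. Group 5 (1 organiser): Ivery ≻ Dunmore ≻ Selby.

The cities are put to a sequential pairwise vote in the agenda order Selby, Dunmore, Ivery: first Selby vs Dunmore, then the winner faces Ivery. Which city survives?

Round 1: Selby vs Dunmore — 10–7, Selby advances.
Round 2: Selby vs Ivery — 7–10, Ivery advances.
Ivery survives the agenda.

Ivery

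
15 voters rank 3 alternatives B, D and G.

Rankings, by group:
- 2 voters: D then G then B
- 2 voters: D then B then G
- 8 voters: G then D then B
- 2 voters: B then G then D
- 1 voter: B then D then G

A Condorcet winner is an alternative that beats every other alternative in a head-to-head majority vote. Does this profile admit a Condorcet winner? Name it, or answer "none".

G

Pairwise majorities:
B vs D: 2+1 = 3 for B, 12 for D — D by 12–3.
B vs G: B preferred on 2+2+1 = 5 ballots; G wins 10–5.
D vs G: 2+2+1 = 5 for D, 10 for G — G by 10–5.
G beats each of B, D — G is the Condorcet winner.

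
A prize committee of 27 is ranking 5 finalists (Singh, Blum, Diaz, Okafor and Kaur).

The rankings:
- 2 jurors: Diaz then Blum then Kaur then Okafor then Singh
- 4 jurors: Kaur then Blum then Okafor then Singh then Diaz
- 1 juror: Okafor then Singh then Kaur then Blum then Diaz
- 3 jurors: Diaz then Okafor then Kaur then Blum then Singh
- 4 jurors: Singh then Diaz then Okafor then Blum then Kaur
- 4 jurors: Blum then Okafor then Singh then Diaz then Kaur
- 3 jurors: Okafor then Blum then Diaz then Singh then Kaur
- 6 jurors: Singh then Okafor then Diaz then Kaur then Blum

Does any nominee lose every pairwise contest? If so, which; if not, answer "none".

Pairwise majorities:
Singh–Blum: Blum 16–11.
Singh vs Diaz: Singh, 19–8.
Singh vs Okafor: Okafor wins 17–10.
Singh vs Kaur: Singh, 18–9.
Blum vs Diaz: Diaz wins 15–12.
Blum vs Okafor: Okafor wins 17–10.
Blum vs Kaur: Kaur, 14–13.
Diaz–Okafor: Okafor 18–9.
Diaz vs Kaur: Diaz is ranked higher on 2+3+4+4+3+6 = 22 ballots, Kaur on 5. Diaz wins 22–5.
Okafor vs Kaur: Okafor, 21–6.
Each nominee has at least one pairwise win (Singh beats Diaz; Blum beats Singh; Diaz beats Blum; Okafor beats Singh; Kaur beats Blum) — no Condorcet loser.

none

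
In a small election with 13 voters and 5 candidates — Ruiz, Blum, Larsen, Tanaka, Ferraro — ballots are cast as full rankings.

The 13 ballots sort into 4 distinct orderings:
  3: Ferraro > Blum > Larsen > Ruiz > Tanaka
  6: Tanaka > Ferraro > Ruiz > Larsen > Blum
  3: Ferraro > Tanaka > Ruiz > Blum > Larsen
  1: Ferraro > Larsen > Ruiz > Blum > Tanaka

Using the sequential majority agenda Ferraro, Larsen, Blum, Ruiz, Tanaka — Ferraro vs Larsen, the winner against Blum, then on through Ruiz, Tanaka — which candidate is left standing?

Ferraro

Round 1: Ferraro vs Larsen — 13–0, Ferraro advances.
Round 2: Ferraro vs Blum — 13–0, Ferraro advances.
Round 3: Ferraro vs Ruiz — 13–0, Ferraro advances.
Round 4: Ferraro vs Tanaka — 7–6, Ferraro advances.
The agenda winner is Ferraro.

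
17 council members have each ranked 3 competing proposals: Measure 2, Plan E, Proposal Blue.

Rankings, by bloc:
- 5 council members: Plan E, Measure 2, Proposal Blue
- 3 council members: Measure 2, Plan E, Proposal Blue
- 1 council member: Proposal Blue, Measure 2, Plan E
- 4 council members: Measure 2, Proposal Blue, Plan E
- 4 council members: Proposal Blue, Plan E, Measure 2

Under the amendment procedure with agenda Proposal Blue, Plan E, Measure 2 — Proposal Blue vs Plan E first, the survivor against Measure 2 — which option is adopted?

Measure 2

Round 1: Proposal Blue vs Plan E — 9–8, Proposal Blue advances.
Round 2: Proposal Blue vs Measure 2 — 5–12, Measure 2 advances.
Measure 2 survives the agenda.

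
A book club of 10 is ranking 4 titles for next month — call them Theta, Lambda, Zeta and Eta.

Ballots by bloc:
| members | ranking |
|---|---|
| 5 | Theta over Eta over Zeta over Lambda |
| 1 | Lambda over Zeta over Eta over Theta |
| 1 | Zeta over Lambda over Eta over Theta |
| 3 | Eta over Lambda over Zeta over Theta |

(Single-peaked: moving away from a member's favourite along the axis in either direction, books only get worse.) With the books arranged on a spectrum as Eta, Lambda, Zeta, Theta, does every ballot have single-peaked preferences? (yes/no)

no

Axis positions: Eta=1, Lambda=2, Zeta=3, Theta=4.
Bloc 1: ranking walks positions 4-1-3-2; Eta is ranked above Zeta even though Zeta lies between Eta and the peak Theta on the axis — preferences dip and rise again. Not single-peaked.
Bloc 2 (peak Lambda at position 2): ranking walks positions 2-3-1-4, expanding outward from the peak — single-peaked.
Bloc 3 (peak Zeta at position 3): ranking walks positions 3-2-1-4, expanding outward from the peak — single-peaked.
Bloc 4 (peak Eta at position 1): ranking walks positions 1-2-3-4, expanding outward from the peak — single-peaked.
Bloc 1 violates single-peakedness, so the profile is not single-peaked on this axis.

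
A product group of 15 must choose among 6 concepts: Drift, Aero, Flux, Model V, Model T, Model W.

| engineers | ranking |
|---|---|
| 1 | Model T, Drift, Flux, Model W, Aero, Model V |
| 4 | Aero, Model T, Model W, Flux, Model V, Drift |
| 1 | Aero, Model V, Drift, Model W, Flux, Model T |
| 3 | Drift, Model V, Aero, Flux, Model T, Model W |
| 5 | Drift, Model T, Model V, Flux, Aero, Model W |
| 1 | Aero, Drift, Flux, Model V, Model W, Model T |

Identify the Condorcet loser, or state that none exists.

Head-to-head results (15 engineers):
Drift–Aero: Drift 9–6.
Drift vs Flux: Drift preferred on 1+1+3+5+1 = 11 ballots; Drift wins 11–4.
Drift–Model V: Drift 10–5.
Drift vs Model T: 10 to 5, Drift.
Drift vs Model W: Drift, 11–4.
Aero vs Flux: Aero wins 9–6.
Aero vs Model V: 7 to 8, Model V.
Aero–Model T: Aero 9–6.
Aero vs Model W: Aero wins 14–1.
Flux vs Model V: 1+4+1 = 6 for Flux, 9 for Model V — Model V by 9–6.
Flux vs Model T: Model T wins 10–5.
Flux–Model W: Flux 10–5.
Model V vs Model T: Model V is ranked higher on 1+3+1 = 5 ballots, Model T on 10. Model T wins 10–5.
Model V vs Model W: Model V, 10–5.
Model T vs Model W: 1+4+3+5 = 13 for Model T, 2 for Model W — Model T by 13–2.
Model W is beaten in every head-to-head and is the Condorcet loser.

Model W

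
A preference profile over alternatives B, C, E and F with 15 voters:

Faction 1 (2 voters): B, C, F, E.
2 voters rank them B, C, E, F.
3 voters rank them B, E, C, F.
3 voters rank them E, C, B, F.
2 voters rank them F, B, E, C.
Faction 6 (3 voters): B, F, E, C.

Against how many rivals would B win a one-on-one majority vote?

3

B against each rival (15 voters):
B vs C: 2+2+3+2+3 = 12 for B, 3 for C — B by 12–3.
B vs E: B, 12–3.
B vs F: 2+2+3+3+3 = 13 for B, 2 for F — B by 13–2.
B beats C, E, F — 3 pairwise wins.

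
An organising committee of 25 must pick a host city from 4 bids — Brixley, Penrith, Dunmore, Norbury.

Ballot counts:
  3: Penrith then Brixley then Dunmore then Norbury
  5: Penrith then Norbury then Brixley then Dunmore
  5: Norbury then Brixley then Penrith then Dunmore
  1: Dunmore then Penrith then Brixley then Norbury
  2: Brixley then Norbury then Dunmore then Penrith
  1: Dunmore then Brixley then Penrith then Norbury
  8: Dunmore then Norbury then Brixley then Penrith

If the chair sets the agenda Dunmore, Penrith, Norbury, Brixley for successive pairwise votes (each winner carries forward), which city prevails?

Norbury

Round 1: Dunmore vs Penrith — 12–13, Penrith advances.
Round 2: Penrith vs Norbury — 10–15, Norbury advances.
Round 3: Norbury vs Brixley — 18–7, Norbury advances.
Norbury survives the agenda.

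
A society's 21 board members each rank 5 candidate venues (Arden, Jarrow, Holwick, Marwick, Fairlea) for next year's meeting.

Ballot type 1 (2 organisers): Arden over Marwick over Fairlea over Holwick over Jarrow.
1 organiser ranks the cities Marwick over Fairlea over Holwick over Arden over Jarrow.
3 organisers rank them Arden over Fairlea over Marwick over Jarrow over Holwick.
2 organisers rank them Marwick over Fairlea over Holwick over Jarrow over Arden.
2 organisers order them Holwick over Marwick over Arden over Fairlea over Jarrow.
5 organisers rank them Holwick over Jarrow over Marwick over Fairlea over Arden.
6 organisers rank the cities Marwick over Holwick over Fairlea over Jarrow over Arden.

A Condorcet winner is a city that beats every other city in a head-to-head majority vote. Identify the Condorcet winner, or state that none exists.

Marwick

Check each pair by majority over 21 ballots:
Arden vs Jarrow: 2+1+3+2 = 8 for Arden, 13 for Jarrow — Jarrow by 13–8.
Arden–Holwick: Holwick 16–5.
Arden vs Marwick: Marwick wins 16–5.
Arden vs Fairlea: Arden preferred on 2+3+2 = 7 ballots; Fairlea wins 14–7.
Jarrow vs Holwick: 3 for Jarrow, 18 for Holwick — Holwick by 18–3.
Jarrow–Marwick: Marwick 16–5.
Jarrow vs Fairlea: Fairlea wins 16–5.
Holwick vs Marwick: 7 to 14, Marwick.
Holwick vs Fairlea: 2+5+6 = 13 for Holwick, 8 for Fairlea — Holwick by 13–8.
Marwick–Fairlea: Marwick 18–3.
Marwick wins every pairwise contest, so Marwick is the Condorcet winner.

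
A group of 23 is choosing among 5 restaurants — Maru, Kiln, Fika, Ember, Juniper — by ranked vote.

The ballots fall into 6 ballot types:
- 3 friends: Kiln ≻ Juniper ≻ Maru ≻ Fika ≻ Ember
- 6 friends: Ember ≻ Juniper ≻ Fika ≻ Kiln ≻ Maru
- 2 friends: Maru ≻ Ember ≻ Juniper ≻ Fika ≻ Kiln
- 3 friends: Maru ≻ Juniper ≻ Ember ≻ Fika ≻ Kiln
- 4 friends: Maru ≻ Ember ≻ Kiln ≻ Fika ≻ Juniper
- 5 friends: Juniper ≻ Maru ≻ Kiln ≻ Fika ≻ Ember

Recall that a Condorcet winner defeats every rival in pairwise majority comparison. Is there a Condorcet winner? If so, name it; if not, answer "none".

Pairwise majorities:
Maru vs Kiln: Maru is ranked higher on 2+3+4+5 = 14 ballots, Kiln on 9. Maru wins 14–9.
Maru vs Fika: 17 to 6, Maru.
Maru vs Ember: 3+2+3+4+5 = 17 for Maru, 6 for Ember — Maru by 17–6.
Maru vs Juniper: Maru is ranked higher on 2+3+4 = 9 ballots, Juniper on 14. Juniper wins 14–9.
Kiln vs Fika: Kiln wins 12–11.
Kiln vs Ember: Ember, 15–8.
Kiln vs Juniper: Juniper, 16–7.
Fika vs Ember: 3+5 = 8 for Fika, 15 for Ember — Ember by 15–8.
Fika vs Juniper: Fika preferred on 4 ballots; Juniper wins 19–4.
Ember vs Juniper: 6+2+4 = 12 for Ember, 11 for Juniper — Ember by 12–11.
Every restaurant loses at least once (Maru loses to Juniper; Kiln loses to Maru; Fika loses to Maru; Ember loses to Maru; Juniper loses to Ember). The majority relation contains the cycle Maru > Ember > Juniper > Maru, so there is no Condorcet winner.

none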